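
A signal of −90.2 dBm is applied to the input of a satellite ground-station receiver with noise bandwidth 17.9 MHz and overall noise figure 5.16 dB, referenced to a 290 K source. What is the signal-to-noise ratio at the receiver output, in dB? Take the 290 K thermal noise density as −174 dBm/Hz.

6.1 dB

Noise floor: N = −174 + 10 log₁₀(B) + NF
10 log₁₀(1.79×10⁷) = 72.53 dB
N = −174 + 72.53 + 5.16 = −96.31 dBm
SNR = P_sig − N = −90.2 − (−96.31) = 6.11 dB → 6.1 dB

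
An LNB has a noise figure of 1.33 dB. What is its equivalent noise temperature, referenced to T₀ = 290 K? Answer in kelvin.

F = 10^(1.33/10) = 1.35831
T_e = (F − 1)·T₀ = (1.35831 − 1) × 290 = 104 K

104 K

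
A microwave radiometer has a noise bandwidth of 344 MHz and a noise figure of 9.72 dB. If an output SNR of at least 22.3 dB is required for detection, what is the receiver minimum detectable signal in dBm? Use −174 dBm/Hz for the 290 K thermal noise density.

−56.6 dBm

Sensitivity = −174 + 10 log₁₀(B) + NF + SNR_min
= −174 + 85.37 + 9.72 + 22.3
= −56.61 dBm → −56.6 dBm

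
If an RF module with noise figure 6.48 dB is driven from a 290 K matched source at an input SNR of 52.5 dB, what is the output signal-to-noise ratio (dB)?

By definition F = SNR_in/SNR_out, so in dB: SNR_out = SNR_in − NF
SNR_out = 52.5 − 6.48 = 46.02 dB

46.02 dB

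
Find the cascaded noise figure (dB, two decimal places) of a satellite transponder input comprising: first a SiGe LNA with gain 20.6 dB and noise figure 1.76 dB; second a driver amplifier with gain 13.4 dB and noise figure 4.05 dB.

1.80 dB

Convert to linear (a loss of L dB is a gain of −L dB): F_i = 10^(NF_i/10), G_i = 10^(G_i,dB/10)
  Stage 1: F_1 = 10^(1.76/10) = 1.500, G_1 = 10^(20.6/10) = 114.8
  Stage 2: F_2 = 10^(4.05/10) = 2.541, G_2 = 10^(13.4/10) = 21.88
Friis cascade:
  F = 1.500 + (2.541 − 1)/114.8 = 1.513
NF = 10 log₁₀(1.513) = 1.80 dB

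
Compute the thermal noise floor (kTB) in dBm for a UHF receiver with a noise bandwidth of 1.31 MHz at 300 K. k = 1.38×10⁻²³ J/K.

P_n = kTB = 1.38×10⁻²³ × 300 × 1.31×10⁶ = 5.42×10⁻¹⁵ W
In dBm: 10 log₁₀(5.42×10⁻¹⁵ / 10⁻³) = −112.7 dBm

−112.7 dBm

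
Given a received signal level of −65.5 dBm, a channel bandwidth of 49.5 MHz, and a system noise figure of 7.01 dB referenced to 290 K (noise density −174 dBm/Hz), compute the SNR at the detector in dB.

24.5 dB

Noise floor: N = −174 + 10 log₁₀(B) + NF
10 log₁₀(4.95×10⁷) = 76.95 dB
N = −174 + 76.95 + 7.01 = −90.04 dBm
SNR = P_sig − N = −65.5 − (−90.04) = 24.54 dB → 24.5 dB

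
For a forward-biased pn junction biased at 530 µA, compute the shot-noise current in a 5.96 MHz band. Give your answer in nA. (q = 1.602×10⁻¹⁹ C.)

I_n = √(2qI·B)
2qI·B = 2 × 1.602×10⁻¹⁹ × 5.30×10⁻⁴ × 5.96×10⁶ = 1.01×10⁻¹⁵ A²
I_n = √(1.01×10⁻¹⁵) = 3.18×10⁻⁸ A = 31.8 nA

31.8 nA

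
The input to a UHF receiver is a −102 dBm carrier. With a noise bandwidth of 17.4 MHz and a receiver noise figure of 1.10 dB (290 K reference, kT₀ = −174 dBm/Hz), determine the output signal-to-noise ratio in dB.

Noise floor: N = −174 + 10 log₁₀(B) + NF
10 log₁₀(1.74×10⁷) = 72.41 dB
N = −174 + 72.41 + 1.10 = −100.49 dBm
SNR = P_sig − N = −102 − (−100.49) = −1.51 dB → −1.5 dB

−1.5 dB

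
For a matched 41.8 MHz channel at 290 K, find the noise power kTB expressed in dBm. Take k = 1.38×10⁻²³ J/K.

−97.8 dBm

P_n = kTB = 1.38×10⁻²³ × 290 × 4.18×10⁷ = 1.67×10⁻¹³ W
In dBm: 10 log₁₀(1.67×10⁻¹³ / 10⁻³) = −97.8 dBm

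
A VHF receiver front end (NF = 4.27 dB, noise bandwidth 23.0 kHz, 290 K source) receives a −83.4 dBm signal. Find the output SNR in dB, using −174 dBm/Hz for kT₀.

42.7 dB

Noise floor: N = −174 + 10 log₁₀(B) + NF
10 log₁₀(2.30×10⁴) = 43.62 dB
N = −174 + 43.62 + 4.27 = −126.11 dBm
SNR = P_sig − N = −83.4 − (−126.11) = 42.71 dB → 42.7 dB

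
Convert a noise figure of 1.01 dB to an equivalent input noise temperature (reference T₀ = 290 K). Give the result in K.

F = 10^(1.01/10) = 1.26183
T_e = (F − 1)·T₀ = (1.26183 − 1) × 290 = 75.9 K

75.9 K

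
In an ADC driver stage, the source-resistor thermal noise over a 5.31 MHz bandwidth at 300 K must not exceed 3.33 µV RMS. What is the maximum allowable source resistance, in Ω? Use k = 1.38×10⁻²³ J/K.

Johnson–Nyquist: V_n = √(4kTRB) ⇒ R = V_n² / (4kTB)
4kTB = 4 × 1.38×10⁻²³ × 300 × 5.31×10⁶ = 8.79×10⁻¹⁴
R = (3.33×10⁻⁶)² / 8.79×10⁻¹⁴ = 1.26×10² Ω = 126 Ω

126 Ω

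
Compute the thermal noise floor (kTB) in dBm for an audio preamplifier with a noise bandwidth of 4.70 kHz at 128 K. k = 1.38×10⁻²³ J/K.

P_n = kTB = 1.38×10⁻²³ × 128 × 4.70×10³ = 8.30×10⁻¹⁸ W
In dBm: 10 log₁₀(8.30×10⁻¹⁸ / 10⁻³) = −140.8 dBm

−140.8 dBm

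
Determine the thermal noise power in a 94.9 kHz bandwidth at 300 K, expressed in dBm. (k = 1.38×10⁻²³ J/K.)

P_n = kTB = 1.38×10⁻²³ × 300 × 9.49×10⁴ = 3.93×10⁻¹⁶ W
In dBm: 10 log₁₀(3.93×10⁻¹⁶ / 10⁻³) = −124.1 dBm

−124.1 dBm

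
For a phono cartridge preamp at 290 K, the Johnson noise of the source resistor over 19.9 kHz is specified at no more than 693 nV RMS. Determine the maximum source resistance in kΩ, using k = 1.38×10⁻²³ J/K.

Johnson–Nyquist: V_n = √(4kTRB) ⇒ R = V_n² / (4kTB)
4kTB = 4 × 1.38×10⁻²³ × 290 × 1.99×10⁴ = 3.19×10⁻¹⁶
R = (6.93×10⁻⁷)² / 3.19×10⁻¹⁶ = 1.51×10³ Ω = 1.51 kΩ

1.51 kΩ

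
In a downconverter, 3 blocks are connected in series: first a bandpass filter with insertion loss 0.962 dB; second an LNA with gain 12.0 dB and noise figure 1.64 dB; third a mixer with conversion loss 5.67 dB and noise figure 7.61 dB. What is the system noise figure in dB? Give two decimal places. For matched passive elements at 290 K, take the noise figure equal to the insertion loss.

Convert to linear (a loss of L dB is a gain of −L dB): F_i = 10^(NF_i/10), G_i = 10^(G_i,dB/10)
  Stage 1: F_1 = 10^(0.962/10) = 1.248, G_1 = 10^(−0.962/10) = 0.8013
  Stage 2: F_2 = 10^(1.64/10) = 1.459, G_2 = 10^(12.0/10) = 15.85
  Stage 3: F_3 = 10^(7.61/10) = 5.768, G_3 = 10^(−5.67/10) = 0.2710
Friis cascade:
  F = 1.248 + (1.459 − 1)/0.8013 + (5.768 − 1)/12.70 = 2.196
NF = 10 log₁₀(2.196) = 3.42 dB

3.42 dB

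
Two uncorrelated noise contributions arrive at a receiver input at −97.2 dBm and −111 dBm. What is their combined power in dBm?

−97.0 dBm

Convert to linear, add, convert back:
P₁ = 1.91×10⁻¹³ W, P₂ = 7.94×10⁻¹⁵ W
P_tot = 1.98×10⁻¹³ W → 10 log₁₀(P_tot / 10⁻³) = −97.0 dBm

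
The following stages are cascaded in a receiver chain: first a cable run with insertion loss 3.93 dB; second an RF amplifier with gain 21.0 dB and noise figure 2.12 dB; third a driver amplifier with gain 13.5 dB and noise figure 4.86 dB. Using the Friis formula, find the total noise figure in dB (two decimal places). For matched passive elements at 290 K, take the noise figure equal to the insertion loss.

6.09 dB

Convert to linear (a loss of L dB is a gain of −L dB): F_i = 10^(NF_i/10), G_i = 10^(G_i,dB/10)
  Stage 1: F_1 = 10^(3.93/10) = 2.472, G_1 = 10^(−3.93/10) = 0.4046
  Stage 2: F_2 = 10^(2.12/10) = 1.629, G_2 = 10^(21.0/10) = 125.9
  Stage 3: F_3 = 10^(4.86/10) = 3.062, G_3 = 10^(13.5/10) = 22.39
Friis cascade:
  F = 2.472 + (1.629 − 1)/0.4046 + (3.062 − 1)/50.93 = 4.068
NF = 10 log₁₀(4.068) = 6.09 dB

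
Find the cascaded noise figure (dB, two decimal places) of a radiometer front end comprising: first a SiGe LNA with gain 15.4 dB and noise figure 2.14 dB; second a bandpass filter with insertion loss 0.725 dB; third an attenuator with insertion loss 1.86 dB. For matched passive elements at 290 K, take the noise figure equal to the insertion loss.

Convert to linear (a loss of L dB is a gain of −L dB): F_i = 10^(NF_i/10), G_i = 10^(G_i,dB/10)
  Stage 1: F_1 = 10^(2.14/10) = 1.637, G_1 = 10^(15.4/10) = 34.67
  Stage 2: F_2 = 10^(0.725/10) = 1.182, G_2 = 10^(−0.725/10) = 0.8463
  Stage 3: F_3 = 10^(1.86/10) = 1.535, G_3 = 10^(−1.86/10) = 0.6516
Friis cascade:
  F = 1.637 + (1.182 − 1)/34.67 + (1.535 − 1)/29.34 = 1.660
NF = 10 log₁₀(1.660) = 2.20 dB

2.20 dB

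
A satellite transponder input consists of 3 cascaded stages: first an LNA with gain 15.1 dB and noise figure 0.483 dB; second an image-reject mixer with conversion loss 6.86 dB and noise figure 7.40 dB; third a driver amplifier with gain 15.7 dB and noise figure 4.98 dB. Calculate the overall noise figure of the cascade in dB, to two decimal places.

Convert to linear (a loss of L dB is a gain of −L dB): F_i = 10^(NF_i/10), G_i = 10^(G_i,dB/10)
  Stage 1: F_1 = 10^(0.483/10) = 1.118, G_1 = 10^(15.1/10) = 32.36
  Stage 2: F_2 = 10^(7.40/10) = 5.495, G_2 = 10^(−6.86/10) = 0.2061
  Stage 3: F_3 = 10^(4.98/10) = 3.148, G_3 = 10^(15.7/10) = 37.15
Friis cascade:
  F = 1.118 + (5.495 − 1)/32.36 + (3.148 − 1)/6.668 = 1.579
NF = 10 log₁₀(1.579) = 1.98 dB

1.98 dB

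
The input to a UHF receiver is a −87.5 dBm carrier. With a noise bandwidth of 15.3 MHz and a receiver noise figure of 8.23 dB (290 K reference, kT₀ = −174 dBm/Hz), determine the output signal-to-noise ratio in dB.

6.4 dB

Noise floor: N = −174 + 10 log₁₀(B) + NF
10 log₁₀(1.53×10⁷) = 71.85 dB
N = −174 + 71.85 + 8.23 = −93.92 dBm
SNR = P_sig − N = −87.5 − (−93.92) = 6.42 dB → 6.4 dB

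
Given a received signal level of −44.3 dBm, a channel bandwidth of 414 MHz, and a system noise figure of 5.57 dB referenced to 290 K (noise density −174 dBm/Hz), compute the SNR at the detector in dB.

Noise floor: N = −174 + 10 log₁₀(B) + NF
10 log₁₀(4.14×10⁸) = 86.17 dB
N = −174 + 86.17 + 5.57 = −82.26 dBm
SNR = P_sig − N = −44.3 − (−82.26) = 37.96 dB → 38.0 dB

38.0 dB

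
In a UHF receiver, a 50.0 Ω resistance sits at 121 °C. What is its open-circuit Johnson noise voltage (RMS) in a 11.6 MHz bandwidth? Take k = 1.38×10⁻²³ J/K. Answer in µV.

T = 121 °C + 273.15 = 394.15 K
V_n = √(4kTRB)
4kTRB = 4 × 1.38×10⁻²³ × 394.15 × 5.00×10¹ × 1.16×10⁷ = 1.26×10⁻¹¹ V²
V_n = √(1.26×10⁻¹¹) = 3.55×10⁻⁶ V = 3.55 µV

3.55 µV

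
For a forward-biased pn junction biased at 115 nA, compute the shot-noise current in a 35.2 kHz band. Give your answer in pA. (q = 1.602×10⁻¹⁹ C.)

I_n = √(2qI·B)
2qI·B = 2 × 1.602×10⁻¹⁹ × 1.15×10⁻⁷ × 3.52×10⁴ = 1.30×10⁻²¹ A²
I_n = √(1.30×10⁻²¹) = 3.60×10⁻¹¹ A = 36.0 pA

36.0 pA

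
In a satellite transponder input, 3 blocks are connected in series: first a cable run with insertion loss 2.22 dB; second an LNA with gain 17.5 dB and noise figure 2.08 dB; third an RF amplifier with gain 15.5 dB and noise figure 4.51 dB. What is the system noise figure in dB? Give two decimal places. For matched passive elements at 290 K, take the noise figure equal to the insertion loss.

Convert to linear (a loss of L dB is a gain of −L dB): F_i = 10^(NF_i/10), G_i = 10^(G_i,dB/10)
  Stage 1: F_1 = 10^(2.22/10) = 1.667, G_1 = 10^(−2.22/10) = 0.5998
  Stage 2: F_2 = 10^(2.08/10) = 1.614, G_2 = 10^(17.5/10) = 56.23
  Stage 3: F_3 = 10^(4.51/10) = 2.825, G_3 = 10^(15.5/10) = 35.48
Friis cascade:
  F = 1.667 + (1.614 − 1)/0.5998 + (2.825 − 1)/33.73 = 2.746
NF = 10 log₁₀(2.746) = 4.39 dB

4.39 dB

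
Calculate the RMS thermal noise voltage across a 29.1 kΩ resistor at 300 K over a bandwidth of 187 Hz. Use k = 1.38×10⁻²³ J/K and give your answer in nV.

300 nV

V_n = √(4kTRB)
4kTRB = 4 × 1.38×10⁻²³ × 300 × 2.91×10⁴ × 1.87×10² = 9.01×10⁻¹⁴ V²
V_n = √(9.01×10⁻¹⁴) = 3.00×10⁻⁷ V = 300 nV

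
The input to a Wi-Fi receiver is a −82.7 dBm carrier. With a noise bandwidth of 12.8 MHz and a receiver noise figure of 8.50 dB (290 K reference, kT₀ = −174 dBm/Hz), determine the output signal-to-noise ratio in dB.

Noise floor: N = −174 + 10 log₁₀(B) + NF
10 log₁₀(1.28×10⁷) = 71.07 dB
N = −174 + 71.07 + 8.50 = −94.43 dBm
SNR = P_sig − N = −82.7 − (−94.43) = 11.73 dB → 11.7 dB

11.7 dB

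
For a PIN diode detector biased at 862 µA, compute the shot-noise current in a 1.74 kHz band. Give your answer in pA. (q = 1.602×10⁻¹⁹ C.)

I_n = √(2qI·B)
2qI·B = 2 × 1.602×10⁻¹⁹ × 8.62×10⁻⁴ × 1.74×10³ = 4.81×10⁻¹⁹ A²
I_n = √(4.81×10⁻¹⁹) = 6.93×10⁻¹⁰ A = 693 pA

693 pA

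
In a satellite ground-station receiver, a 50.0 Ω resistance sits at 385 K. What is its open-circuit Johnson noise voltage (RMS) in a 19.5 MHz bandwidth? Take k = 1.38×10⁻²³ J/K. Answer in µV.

V_n = √(4kTRB)
4kTRB = 4 × 1.38×10⁻²³ × 385 × 5.00×10¹ × 1.95×10⁷ = 2.07×10⁻¹¹ V²
V_n = √(2.07×10⁻¹¹) = 4.55×10⁻⁶ V = 4.55 µV

4.55 µV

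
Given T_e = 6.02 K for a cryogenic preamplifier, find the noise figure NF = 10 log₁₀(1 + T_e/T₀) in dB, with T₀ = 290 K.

F = 1 + T_e/T₀ = 1 + 6.02/290 = 1.02076
NF = 10 log₁₀(1.02076) = 0.089 dB

0.089 dB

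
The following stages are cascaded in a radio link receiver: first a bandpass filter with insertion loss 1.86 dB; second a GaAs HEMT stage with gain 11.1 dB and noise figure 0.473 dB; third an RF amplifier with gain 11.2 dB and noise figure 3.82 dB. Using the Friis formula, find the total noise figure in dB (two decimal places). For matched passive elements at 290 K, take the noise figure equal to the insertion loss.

Convert to linear (a loss of L dB is a gain of −L dB): F_i = 10^(NF_i/10), G_i = 10^(G_i,dB/10)
  Stage 1: F_1 = 10^(1.86/10) = 1.535, G_1 = 10^(−1.86/10) = 0.6516
  Stage 2: F_2 = 10^(0.473/10) = 1.115, G_2 = 10^(11.1/10) = 12.88
  Stage 3: F_3 = 10^(3.82/10) = 2.410, G_3 = 10^(11.2/10) = 13.18
Friis cascade:
  F = 1.535 + (1.115 − 1)/0.6516 + (2.410 − 1)/8.395 = 1.879
NF = 10 log₁₀(1.879) = 2.74 dB

2.74 dB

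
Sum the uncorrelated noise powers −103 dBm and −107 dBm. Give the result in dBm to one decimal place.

Convert to linear, add, convert back:
P₁ = 5.01×10⁻¹⁴ W, P₂ = 2.00×10⁻¹⁴ W
P_tot = 7.01×10⁻¹⁴ W → 10 log₁₀(P_tot / 10⁻³) = −101.5 dBm

−101.5 dBm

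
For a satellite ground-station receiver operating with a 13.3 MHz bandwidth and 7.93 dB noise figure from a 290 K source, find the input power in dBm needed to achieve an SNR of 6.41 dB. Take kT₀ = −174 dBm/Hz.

−88.4 dBm

Sensitivity = −174 + 10 log₁₀(B) + NF + SNR_min
= −174 + 71.24 + 7.93 + 6.41
= −88.42 dBm → −88.4 dBm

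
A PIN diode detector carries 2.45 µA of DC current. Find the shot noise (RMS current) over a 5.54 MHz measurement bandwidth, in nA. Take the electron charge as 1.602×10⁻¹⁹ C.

I_n = √(2qI·B)
2qI·B = 2 × 1.602×10⁻¹⁹ × 2.45×10⁻⁶ × 5.54×10⁶ = 4.35×10⁻¹⁸ A²
I_n = √(4.35×10⁻¹⁸) = 2.09×10⁻⁹ A = 2.09 nA

2.09 nA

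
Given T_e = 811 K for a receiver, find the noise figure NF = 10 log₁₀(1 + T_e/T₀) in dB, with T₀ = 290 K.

F = 1 + T_e/T₀ = 1 + 811/290 = 3.79655
NF = 10 log₁₀(3.79655) = 5.79 dB

5.79 dB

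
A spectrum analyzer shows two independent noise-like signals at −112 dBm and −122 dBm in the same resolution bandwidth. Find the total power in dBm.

Convert to linear, add, convert back:
P₁ = 6.31×10⁻¹⁵ W, P₂ = 6.31×10⁻¹⁶ W
P_tot = 6.94×10⁻¹⁵ W → 10 log₁₀(P_tot / 10⁻³) = −111.6 dBm

−111.6 dBm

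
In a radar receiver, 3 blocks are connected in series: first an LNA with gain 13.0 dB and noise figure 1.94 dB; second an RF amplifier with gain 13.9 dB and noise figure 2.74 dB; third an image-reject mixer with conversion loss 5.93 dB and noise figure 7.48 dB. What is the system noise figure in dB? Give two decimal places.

2.09 dB

Convert to linear (a loss of L dB is a gain of −L dB): F_i = 10^(NF_i/10), G_i = 10^(G_i,dB/10)
  Stage 1: F_1 = 10^(1.94/10) = 1.563, G_1 = 10^(13.0/10) = 19.95
  Stage 2: F_2 = 10^(2.74/10) = 1.879, G_2 = 10^(13.9/10) = 24.55
  Stage 3: F_3 = 10^(7.48/10) = 5.598, G_3 = 10^(−5.93/10) = 0.2553
Friis cascade:
  F = 1.563 + (1.879 − 1)/19.95 + (5.598 − 1)/489.8 = 1.617
NF = 10 log₁₀(1.617) = 2.09 dB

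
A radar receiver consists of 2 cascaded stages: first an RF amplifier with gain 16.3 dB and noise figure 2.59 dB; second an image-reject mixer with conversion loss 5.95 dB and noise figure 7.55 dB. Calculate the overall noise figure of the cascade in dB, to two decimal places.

2.85 dB

Convert to linear (a loss of L dB is a gain of −L dB): F_i = 10^(NF_i/10), G_i = 10^(G_i,dB/10)
  Stage 1: F_1 = 10^(2.59/10) = 1.816, G_1 = 10^(16.3/10) = 42.66
  Stage 2: F_2 = 10^(7.55/10) = 5.689, G_2 = 10^(−5.95/10) = 0.2541
Friis cascade:
  F = 1.816 + (5.689 − 1)/42.66 = 1.925
NF = 10 log₁₀(1.925) = 2.85 dB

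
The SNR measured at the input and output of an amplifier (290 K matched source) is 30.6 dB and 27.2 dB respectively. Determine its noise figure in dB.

3.4 dB

NF (dB) = SNR_in(dB) − SNR_out(dB) when the source is at T₀
NF = 30.6 − 27.2 = 3.4 dB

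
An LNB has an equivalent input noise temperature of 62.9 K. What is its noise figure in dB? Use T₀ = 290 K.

F = 1 + T_e/T₀ = 1 + 62.9/290 = 1.2169
NF = 10 log₁₀(1.2169) = 0.853 dB

0.853 dB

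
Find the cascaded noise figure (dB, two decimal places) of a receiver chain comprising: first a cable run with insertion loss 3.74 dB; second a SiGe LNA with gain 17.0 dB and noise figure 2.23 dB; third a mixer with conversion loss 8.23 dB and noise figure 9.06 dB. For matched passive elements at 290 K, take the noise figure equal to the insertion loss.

Convert to linear (a loss of L dB is a gain of −L dB): F_i = 10^(NF_i/10), G_i = 10^(G_i,dB/10)
  Stage 1: F_1 = 10^(3.74/10) = 2.366, G_1 = 10^(−3.74/10) = 0.4227
  Stage 2: F_2 = 10^(2.23/10) = 1.671, G_2 = 10^(17.0/10) = 50.12
  Stage 3: F_3 = 10^(9.06/10) = 8.054, G_3 = 10^(−8.23/10) = 0.1503
Friis cascade:
  F = 2.366 + (1.671 − 1)/0.4227 + (8.054 − 1)/21.18 = 4.287
NF = 10 log₁₀(4.287) = 6.32 dB

6.32 dB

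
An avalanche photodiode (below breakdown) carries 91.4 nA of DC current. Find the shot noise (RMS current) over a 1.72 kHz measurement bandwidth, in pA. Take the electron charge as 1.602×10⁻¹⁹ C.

I_n = √(2qI·B)
2qI·B = 2 × 1.602×10⁻¹⁹ × 9.14×10⁻⁸ × 1.72×10³ = 5.04×10⁻²³ A²
I_n = √(5.04×10⁻²³) = 7.10×10⁻¹² A = 7.10 pA

7.10 pA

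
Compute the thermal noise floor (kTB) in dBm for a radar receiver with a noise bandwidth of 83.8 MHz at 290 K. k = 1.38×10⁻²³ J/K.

−94.7 dBm

P_n = kTB = 1.38×10⁻²³ × 290 × 8.38×10⁷ = 3.35×10⁻¹³ W
In dBm: 10 log₁₀(3.35×10⁻¹³ / 10⁻³) = −94.7 dBm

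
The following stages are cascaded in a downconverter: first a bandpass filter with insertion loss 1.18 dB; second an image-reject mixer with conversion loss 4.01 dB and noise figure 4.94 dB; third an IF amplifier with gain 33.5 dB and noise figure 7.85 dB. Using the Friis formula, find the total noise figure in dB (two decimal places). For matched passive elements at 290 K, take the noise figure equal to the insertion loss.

Convert to linear (a loss of L dB is a gain of −L dB): F_i = 10^(NF_i/10), G_i = 10^(G_i,dB/10)
  Stage 1: F_1 = 10^(1.18/10) = 1.312, G_1 = 10^(−1.18/10) = 0.7621
  Stage 2: F_2 = 10^(4.94/10) = 3.119, G_2 = 10^(−4.01/10) = 0.3972
  Stage 3: F_3 = 10^(7.85/10) = 6.095, G_3 = 10^(33.5/10) = 2239
Friis cascade:
  F = 1.312 + (3.119 − 1)/0.7621 + (6.095 − 1)/0.3027 = 20.93
NF = 10 log₁₀(20.93) = 13.21 dB

13.21 dB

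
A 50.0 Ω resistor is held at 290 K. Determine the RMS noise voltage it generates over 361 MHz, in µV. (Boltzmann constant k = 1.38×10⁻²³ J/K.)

17.0 µV

V_n = √(4kTRB)
4kTRB = 4 × 1.38×10⁻²³ × 290 × 5.00×10¹ × 3.61×10⁸ = 2.89×10⁻¹⁰ V²
V_n = √(2.89×10⁻¹⁰) = 1.70×10⁻⁵ V = 17.0 µV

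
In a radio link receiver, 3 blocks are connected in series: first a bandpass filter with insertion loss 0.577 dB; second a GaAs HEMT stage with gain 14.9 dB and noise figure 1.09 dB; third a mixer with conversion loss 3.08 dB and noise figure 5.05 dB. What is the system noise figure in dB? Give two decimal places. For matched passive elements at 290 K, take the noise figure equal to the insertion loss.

1.90 dB

Convert to linear (a loss of L dB is a gain of −L dB): F_i = 10^(NF_i/10), G_i = 10^(G_i,dB/10)
  Stage 1: F_1 = 10^(0.577/10) = 1.142, G_1 = 10^(−0.577/10) = 0.8756
  Stage 2: F_2 = 10^(1.09/10) = 1.285, G_2 = 10^(14.9/10) = 30.90
  Stage 3: F_3 = 10^(5.05/10) = 3.199, G_3 = 10^(−3.08/10) = 0.4920
Friis cascade:
  F = 1.142 + (1.285 − 1)/0.8756 + (3.199 − 1)/27.06 = 1.549
NF = 10 log₁₀(1.549) = 1.90 dB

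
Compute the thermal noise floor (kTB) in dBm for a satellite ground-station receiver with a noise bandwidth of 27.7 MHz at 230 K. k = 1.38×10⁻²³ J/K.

P_n = kTB = 1.38×10⁻²³ × 230 × 2.77×10⁷ = 8.79×10⁻¹⁴ W
In dBm: 10 log₁₀(8.79×10⁻¹⁴ / 10⁻³) = −100.6 dBm

−100.6 dBm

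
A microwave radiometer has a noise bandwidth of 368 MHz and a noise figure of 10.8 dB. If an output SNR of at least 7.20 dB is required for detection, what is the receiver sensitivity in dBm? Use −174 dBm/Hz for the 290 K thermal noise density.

Sensitivity = −174 + 10 log₁₀(B) + NF + SNR_min
= −174 + 85.66 + 10.8 + 7.20
= −70.34 dBm → −70.3 dBm

−70.3 dBm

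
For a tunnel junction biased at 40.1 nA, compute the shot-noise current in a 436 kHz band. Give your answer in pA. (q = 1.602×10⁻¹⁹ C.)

74.8 pA

I_n = √(2qI·B)
2qI·B = 2 × 1.602×10⁻¹⁹ × 4.01×10⁻⁸ × 4.36×10⁵ = 5.60×10⁻²¹ A²
I_n = √(5.60×10⁻²¹) = 7.48×10⁻¹¹ A = 74.8 pA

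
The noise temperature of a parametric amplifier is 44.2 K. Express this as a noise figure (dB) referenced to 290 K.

0.616 dB

F = 1 + T_e/T₀ = 1 + 44.2/290 = 1.15241
NF = 10 log₁₀(1.15241) = 0.616 dB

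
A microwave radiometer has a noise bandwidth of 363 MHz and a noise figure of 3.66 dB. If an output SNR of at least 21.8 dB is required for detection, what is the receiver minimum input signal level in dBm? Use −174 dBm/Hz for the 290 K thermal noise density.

−62.9 dBm

Sensitivity = −174 + 10 log₁₀(B) + NF + SNR_min
= −174 + 85.6 + 3.66 + 21.8
= −62.94 dBm → −62.9 dBm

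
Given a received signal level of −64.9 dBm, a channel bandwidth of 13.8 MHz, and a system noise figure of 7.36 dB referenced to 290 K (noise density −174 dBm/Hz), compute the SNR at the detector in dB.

Noise floor: N = −174 + 10 log₁₀(B) + NF
10 log₁₀(1.38×10⁷) = 71.4 dB
N = −174 + 71.4 + 7.36 = −95.24 dBm
SNR = P_sig − N = −64.9 − (−95.24) = 30.34 dB → 30.3 dB

30.3 dB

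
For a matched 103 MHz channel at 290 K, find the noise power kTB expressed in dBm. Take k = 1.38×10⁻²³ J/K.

−93.8 dBm

P_n = kTB = 1.38×10⁻²³ × 290 × 1.03×10⁸ = 4.12×10⁻¹³ W
In dBm: 10 log₁₀(4.12×10⁻¹³ / 10⁻³) = −93.8 dBm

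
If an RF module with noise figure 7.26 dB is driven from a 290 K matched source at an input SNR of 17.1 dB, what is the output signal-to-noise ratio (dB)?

9.84 dB

By definition F = SNR_in/SNR_out, so in dB: SNR_out = SNR_in − NF
SNR_out = 17.1 − 7.26 = 9.84 dB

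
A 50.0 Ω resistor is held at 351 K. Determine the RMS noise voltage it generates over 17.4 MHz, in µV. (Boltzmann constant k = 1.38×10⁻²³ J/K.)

V_n = √(4kTRB)
4kTRB = 4 × 1.38×10⁻²³ × 351 × 5.00×10¹ × 1.74×10⁷ = 1.69×10⁻¹¹ V²
V_n = √(1.69×10⁻¹¹) = 4.11×10⁻⁶ V = 4.11 µV

4.11 µV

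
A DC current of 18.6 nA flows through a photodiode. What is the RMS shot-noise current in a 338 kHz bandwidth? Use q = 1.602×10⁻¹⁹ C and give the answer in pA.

I_n = √(2qI·B)
2qI·B = 2 × 1.602×10⁻¹⁹ × 1.86×10⁻⁸ × 3.38×10⁵ = 2.01×10⁻²¹ A²
I_n = √(2.01×10⁻²¹) = 4.49×10⁻¹¹ A = 44.9 pA

44.9 pA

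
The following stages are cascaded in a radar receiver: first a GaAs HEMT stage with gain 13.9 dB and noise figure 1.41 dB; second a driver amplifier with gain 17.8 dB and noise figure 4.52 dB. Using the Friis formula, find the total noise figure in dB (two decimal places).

Convert to linear (a loss of L dB is a gain of −L dB): F_i = 10^(NF_i/10), G_i = 10^(G_i,dB/10)
  Stage 1: F_1 = 10^(1.41/10) = 1.384, G_1 = 10^(13.9/10) = 24.55
  Stage 2: F_2 = 10^(4.52/10) = 2.831, G_2 = 10^(17.8/10) = 60.26
Friis cascade:
  F = 1.384 + (2.831 − 1)/24.55 = 1.458
NF = 10 log₁₀(1.458) = 1.64 dB

1.64 dB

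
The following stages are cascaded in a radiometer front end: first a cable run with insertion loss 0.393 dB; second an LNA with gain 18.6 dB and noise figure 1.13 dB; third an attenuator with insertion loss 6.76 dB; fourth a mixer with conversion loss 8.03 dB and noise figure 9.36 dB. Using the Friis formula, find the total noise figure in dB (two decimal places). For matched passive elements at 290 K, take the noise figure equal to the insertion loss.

Convert to linear (a loss of L dB is a gain of −L dB): F_i = 10^(NF_i/10), G_i = 10^(G_i,dB/10)
  Stage 1: F_1 = 10^(0.393/10) = 1.095, G_1 = 10^(−0.393/10) = 0.9135
  Stage 2: F_2 = 10^(1.13/10) = 1.297, G_2 = 10^(18.6/10) = 72.44
  Stage 3: F_3 = 10^(6.76/10) = 4.742, G_3 = 10^(−6.76/10) = 0.2109
  Stage 4: F_4 = 10^(9.36/10) = 8.630, G_4 = 10^(−8.03/10) = 0.1574
Friis cascade:
  F = 1.095 + (1.297 − 1)/0.9135 + (4.742 − 1)/66.18 + (8.630 − 1)/13.95 = 2.023
NF = 10 log₁₀(2.023) = 3.06 dB

3.06 dB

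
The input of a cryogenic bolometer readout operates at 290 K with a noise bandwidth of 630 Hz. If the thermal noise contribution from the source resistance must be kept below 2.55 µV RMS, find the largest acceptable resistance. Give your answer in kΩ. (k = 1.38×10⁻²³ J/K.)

Johnson–Nyquist: V_n = √(4kTRB) ⇒ R = V_n² / (4kTB)
4kTB = 4 × 1.38×10⁻²³ × 290 × 6.30×10² = 1.01×10⁻¹⁷
R = (2.55×10⁻⁶)² / 1.01×10⁻¹⁷ = 6.45×10⁵ Ω = 645 kΩ

645 kΩ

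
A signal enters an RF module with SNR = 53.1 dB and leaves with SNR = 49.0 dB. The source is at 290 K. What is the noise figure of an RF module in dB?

4.1 dB

NF (dB) = SNR_in(dB) − SNR_out(dB) when the source is at T₀
NF = 53.1 − 49.0 = 4.1 dB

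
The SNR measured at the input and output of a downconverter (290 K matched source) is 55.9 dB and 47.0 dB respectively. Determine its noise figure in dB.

8.9 dB

NF (dB) = SNR_in(dB) − SNR_out(dB) when the source is at T₀
NF = 55.9 − 47.0 = 8.9 dB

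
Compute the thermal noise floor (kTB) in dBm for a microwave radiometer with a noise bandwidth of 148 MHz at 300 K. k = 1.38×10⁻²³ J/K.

−92.1 dBm

P_n = kTB = 1.38×10⁻²³ × 300 × 1.48×10⁸ = 6.13×10⁻¹³ W
In dBm: 10 log₁₀(6.13×10⁻¹³ / 10⁻³) = −92.1 dBm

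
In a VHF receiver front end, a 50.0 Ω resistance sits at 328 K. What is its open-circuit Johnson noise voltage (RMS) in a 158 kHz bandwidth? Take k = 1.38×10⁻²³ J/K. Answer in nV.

V_n = √(4kTRB)
4kTRB = 4 × 1.38×10⁻²³ × 328 × 5.00×10¹ × 1.58×10⁵ = 1.43×10⁻¹³ V²
V_n = √(1.43×10⁻¹³) = 3.78×10⁻⁷ V = 378 nV

378 nV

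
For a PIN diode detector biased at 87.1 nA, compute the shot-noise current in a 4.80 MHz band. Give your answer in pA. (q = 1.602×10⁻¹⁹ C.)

366 pA

I_n = √(2qI·B)
2qI·B = 2 × 1.602×10⁻¹⁹ × 8.71×10⁻⁸ × 4.80×10⁶ = 1.34×10⁻¹⁹ A²
I_n = √(1.34×10⁻¹⁹) = 3.66×10⁻¹⁰ A = 366 pA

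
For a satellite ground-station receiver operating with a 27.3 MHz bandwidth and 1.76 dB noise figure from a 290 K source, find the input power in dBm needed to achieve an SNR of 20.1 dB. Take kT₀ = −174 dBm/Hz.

−77.8 dBm

Sensitivity = −174 + 10 log₁₀(B) + NF + SNR_min
= −174 + 74.36 + 1.76 + 20.1
= −77.78 dBm → −77.8 dBm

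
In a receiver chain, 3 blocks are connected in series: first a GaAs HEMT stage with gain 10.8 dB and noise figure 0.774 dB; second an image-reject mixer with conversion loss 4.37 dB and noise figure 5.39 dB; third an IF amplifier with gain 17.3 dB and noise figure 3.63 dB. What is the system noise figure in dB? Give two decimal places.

Convert to linear (a loss of L dB is a gain of −L dB): F_i = 10^(NF_i/10), G_i = 10^(G_i,dB/10)
  Stage 1: F_1 = 10^(0.774/10) = 1.195, G_1 = 10^(10.8/10) = 12.02
  Stage 2: F_2 = 10^(5.39/10) = 3.459, G_2 = 10^(−4.37/10) = 0.3656
  Stage 3: F_3 = 10^(3.63/10) = 2.307, G_3 = 10^(17.3/10) = 53.70
Friis cascade:
  F = 1.195 + (3.459 − 1)/12.02 + (2.307 − 1)/4.395 = 1.697
NF = 10 log₁₀(1.697) = 2.30 dB

2.30 dB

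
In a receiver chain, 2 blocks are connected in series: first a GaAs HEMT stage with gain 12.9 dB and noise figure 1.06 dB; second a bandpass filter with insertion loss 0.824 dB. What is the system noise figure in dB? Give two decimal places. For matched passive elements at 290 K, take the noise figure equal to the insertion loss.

1.10 dB

Convert to linear (a loss of L dB is a gain of −L dB): F_i = 10^(NF_i/10), G_i = 10^(G_i,dB/10)
  Stage 1: F_1 = 10^(1.06/10) = 1.276, G_1 = 10^(12.9/10) = 19.50
  Stage 2: F_2 = 10^(0.824/10) = 1.209, G_2 = 10^(−0.824/10) = 0.8272
Friis cascade:
  F = 1.276 + (1.209 − 1)/19.50 = 1.287
NF = 10 log₁₀(1.287) = 1.10 dB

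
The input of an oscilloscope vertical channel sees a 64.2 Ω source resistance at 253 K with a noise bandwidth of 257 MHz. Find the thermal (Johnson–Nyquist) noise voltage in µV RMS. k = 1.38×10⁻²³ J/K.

V_n = √(4kTRB)
4kTRB = 4 × 1.38×10⁻²³ × 253 × 6.42×10¹ × 2.57×10⁸ = 2.30×10⁻¹⁰ V²
V_n = √(2.30×10⁻¹⁰) = 1.52×10⁻⁵ V = 15.2 µV

15.2 µV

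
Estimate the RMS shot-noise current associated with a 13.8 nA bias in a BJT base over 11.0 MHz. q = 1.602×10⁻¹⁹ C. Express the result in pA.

I_n = √(2qI·B)
2qI·B = 2 × 1.602×10⁻¹⁹ × 1.38×10⁻⁸ × 1.10×10⁷ = 4.86×10⁻²⁰ A²
I_n = √(4.86×10⁻²⁰) = 2.21×10⁻¹⁰ A = 221 pA

221 pA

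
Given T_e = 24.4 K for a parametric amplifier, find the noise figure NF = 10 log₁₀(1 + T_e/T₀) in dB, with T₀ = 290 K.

0.351 dB

F = 1 + T_e/T₀ = 1 + 24.4/290 = 1.08414
NF = 10 log₁₀(1.08414) = 0.351 dB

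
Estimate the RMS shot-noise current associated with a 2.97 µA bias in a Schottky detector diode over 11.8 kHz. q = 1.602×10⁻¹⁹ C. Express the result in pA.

I_n = √(2qI·B)
2qI·B = 2 × 1.602×10⁻¹⁹ × 2.97×10⁻⁶ × 1.18×10⁴ = 1.12×10⁻²⁰ A²
I_n = √(1.12×10⁻²⁰) = 1.06×10⁻¹⁰ A = 106 pA

106 pA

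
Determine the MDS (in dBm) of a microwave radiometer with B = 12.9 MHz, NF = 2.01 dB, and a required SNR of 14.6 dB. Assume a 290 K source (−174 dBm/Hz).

−86.3 dBm

Sensitivity = −174 + 10 log₁₀(B) + NF + SNR_min
= −174 + 71.11 + 2.01 + 14.6
= −86.28 dBm → −86.3 dBm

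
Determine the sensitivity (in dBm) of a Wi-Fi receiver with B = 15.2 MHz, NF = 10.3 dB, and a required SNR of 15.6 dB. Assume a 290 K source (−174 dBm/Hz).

−76.3 dBm

Sensitivity = −174 + 10 log₁₀(B) + NF + SNR_min
= −174 + 71.82 + 10.3 + 15.6
= −76.28 dBm → −76.3 dBm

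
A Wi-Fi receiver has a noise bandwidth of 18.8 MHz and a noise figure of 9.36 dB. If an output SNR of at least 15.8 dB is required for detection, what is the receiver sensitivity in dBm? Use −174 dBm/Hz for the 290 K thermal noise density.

−76.1 dBm

Sensitivity = −174 + 10 log₁₀(B) + NF + SNR_min
= −174 + 72.74 + 9.36 + 15.8
= −76.10 dBm → −76.1 dBm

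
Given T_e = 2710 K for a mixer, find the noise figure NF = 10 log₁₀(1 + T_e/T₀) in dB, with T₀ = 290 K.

10.15 dB

F = 1 + T_e/T₀ = 1 + 2710/290 = 10.3448
NF = 10 log₁₀(10.3448) = 10.15 dB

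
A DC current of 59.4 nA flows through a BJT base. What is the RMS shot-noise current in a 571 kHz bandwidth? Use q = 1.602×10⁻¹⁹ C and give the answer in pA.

I_n = √(2qI·B)
2qI·B = 2 × 1.602×10⁻¹⁹ × 5.94×10⁻⁸ × 5.71×10⁵ = 1.09×10⁻²⁰ A²
I_n = √(1.09×10⁻²⁰) = 1.04×10⁻¹⁰ A = 104 pA

104 pA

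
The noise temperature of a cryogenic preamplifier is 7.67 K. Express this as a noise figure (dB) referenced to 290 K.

F = 1 + T_e/T₀ = 1 + 7.67/290 = 1.02645
NF = 10 log₁₀(1.02645) = 0.113 dB

0.113 dB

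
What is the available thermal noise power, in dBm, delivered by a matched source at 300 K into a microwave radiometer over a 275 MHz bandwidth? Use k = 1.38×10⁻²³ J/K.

−89.4 dBm

P_n = kTB = 1.38×10⁻²³ × 300 × 2.75×10⁸ = 1.14×10⁻¹² W
In dBm: 10 log₁₀(1.14×10⁻¹² / 10⁻³) = −89.4 dBm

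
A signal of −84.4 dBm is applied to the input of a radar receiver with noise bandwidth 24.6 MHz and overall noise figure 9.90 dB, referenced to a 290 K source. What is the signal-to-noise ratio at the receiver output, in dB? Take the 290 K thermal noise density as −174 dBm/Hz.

5.8 dB

Noise floor: N = −174 + 10 log₁₀(B) + NF
10 log₁₀(2.46×10⁷) = 73.91 dB
N = −174 + 73.91 + 9.90 = −90.19 dBm
SNR = P_sig − N = −84.4 − (−90.19) = 5.79 dB → 5.8 dB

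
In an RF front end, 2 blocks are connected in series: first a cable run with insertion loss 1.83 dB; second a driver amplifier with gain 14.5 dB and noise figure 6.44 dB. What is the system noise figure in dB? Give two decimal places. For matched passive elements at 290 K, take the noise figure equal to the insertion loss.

Convert to linear (a loss of L dB is a gain of −L dB): F_i = 10^(NF_i/10), G_i = 10^(G_i,dB/10)
  Stage 1: F_1 = 10^(1.83/10) = 1.524, G_1 = 10^(−1.83/10) = 0.6561
  Stage 2: F_2 = 10^(6.44/10) = 4.406, G_2 = 10^(14.5/10) = 28.18
Friis cascade:
  F = 1.524 + (4.406 − 1)/0.6561 = 6.714
NF = 10 log₁₀(6.714) = 8.27 dB

8.27 dB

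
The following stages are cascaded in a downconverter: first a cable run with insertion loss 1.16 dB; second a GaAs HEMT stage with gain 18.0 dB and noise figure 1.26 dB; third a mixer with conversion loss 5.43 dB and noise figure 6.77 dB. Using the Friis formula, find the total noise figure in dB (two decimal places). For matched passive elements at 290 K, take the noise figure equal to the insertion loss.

2.61 dB

Convert to linear (a loss of L dB is a gain of −L dB): F_i = 10^(NF_i/10), G_i = 10^(G_i,dB/10)
  Stage 1: F_1 = 10^(1.16/10) = 1.306, G_1 = 10^(−1.16/10) = 0.7656
  Stage 2: F_2 = 10^(1.26/10) = 1.337, G_2 = 10^(18.0/10) = 63.10
  Stage 3: F_3 = 10^(6.77/10) = 4.753, G_3 = 10^(−5.43/10) = 0.2864
Friis cascade:
  F = 1.306 + (1.337 − 1)/0.7656 + (4.753 − 1)/48.31 = 1.824
NF = 10 log₁₀(1.824) = 2.61 dB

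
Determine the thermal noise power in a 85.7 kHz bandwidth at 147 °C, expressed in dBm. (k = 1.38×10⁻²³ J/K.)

−123.0 dBm

T = 147 °C + 273.15 = 420.15 K
P_n = kTB = 1.38×10⁻²³ × 420.15 × 8.57×10⁴ = 4.97×10⁻¹⁶ W
In dBm: 10 log₁₀(4.97×10⁻¹⁶ / 10⁻³) = −123.0 dBm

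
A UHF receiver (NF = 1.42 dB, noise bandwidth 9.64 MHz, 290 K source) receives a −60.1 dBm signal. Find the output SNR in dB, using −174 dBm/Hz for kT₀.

Noise floor: N = −174 + 10 log₁₀(B) + NF
10 log₁₀(9.64×10⁶) = 69.84 dB
N = −174 + 69.84 + 1.42 = −102.74 dBm
SNR = P_sig − N = −60.1 − (−102.74) = 42.64 dB → 42.6 dB

42.6 dB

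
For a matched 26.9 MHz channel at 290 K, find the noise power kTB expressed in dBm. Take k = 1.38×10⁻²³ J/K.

−99.7 dBm

P_n = kTB = 1.38×10⁻²³ × 290 × 2.69×10⁷ = 1.08×10⁻¹³ W
In dBm: 10 log₁₀(1.08×10⁻¹³ / 10⁻³) = −99.7 dBm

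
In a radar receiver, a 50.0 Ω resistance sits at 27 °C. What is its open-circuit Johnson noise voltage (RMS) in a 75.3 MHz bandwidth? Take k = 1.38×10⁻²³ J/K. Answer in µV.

T = 27 °C + 273.15 = 300.15 K
V_n = √(4kTRB)
4kTRB = 4 × 1.38×10⁻²³ × 300.15 × 5.00×10¹ × 7.53×10⁷ = 6.24×10⁻¹¹ V²
V_n = √(6.24×10⁻¹¹) = 7.90×10⁻⁶ V = 7.90 µV

7.90 µV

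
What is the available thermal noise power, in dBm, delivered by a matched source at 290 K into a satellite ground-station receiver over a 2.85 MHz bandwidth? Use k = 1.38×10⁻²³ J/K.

P_n = kTB = 1.38×10⁻²³ × 290 × 2.85×10⁶ = 1.14×10⁻¹⁴ W
In dBm: 10 log₁₀(1.14×10⁻¹⁴ / 10⁻³) = −109.4 dBm

−109.4 dBm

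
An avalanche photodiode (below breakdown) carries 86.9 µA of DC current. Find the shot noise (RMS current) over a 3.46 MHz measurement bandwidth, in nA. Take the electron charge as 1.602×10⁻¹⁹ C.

9.82 nA

I_n = √(2qI·B)
2qI·B = 2 × 1.602×10⁻¹⁹ × 8.69×10⁻⁵ × 3.46×10⁶ = 9.63×10⁻¹⁷ A²
I_n = √(9.63×10⁻¹⁷) = 9.82×10⁻⁹ A = 9.82 nA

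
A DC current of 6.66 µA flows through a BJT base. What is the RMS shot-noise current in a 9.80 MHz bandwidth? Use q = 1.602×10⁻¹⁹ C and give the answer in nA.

4.57 nA

I_n = √(2qI·B)
2qI·B = 2 × 1.602×10⁻¹⁹ × 6.66×10⁻⁶ × 9.80×10⁶ = 2.09×10⁻¹⁷ A²
I_n = √(2.09×10⁻¹⁷) = 4.57×10⁻⁹ A = 4.57 nA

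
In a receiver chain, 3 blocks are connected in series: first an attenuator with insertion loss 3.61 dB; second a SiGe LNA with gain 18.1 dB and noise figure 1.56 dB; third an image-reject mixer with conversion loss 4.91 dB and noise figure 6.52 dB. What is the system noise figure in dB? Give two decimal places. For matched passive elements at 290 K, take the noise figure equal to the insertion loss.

Convert to linear (a loss of L dB is a gain of −L dB): F_i = 10^(NF_i/10), G_i = 10^(G_i,dB/10)
  Stage 1: F_1 = 10^(3.61/10) = 2.296, G_1 = 10^(−3.61/10) = 0.4355
  Stage 2: F_2 = 10^(1.56/10) = 1.432, G_2 = 10^(18.1/10) = 64.57
  Stage 3: F_3 = 10^(6.52/10) = 4.487, G_3 = 10^(−4.91/10) = 0.3228
Friis cascade:
  F = 2.296 + (1.432 − 1)/0.4355 + (4.487 − 1)/28.12 = 3.413
NF = 10 log₁₀(3.413) = 5.33 dB

5.33 dB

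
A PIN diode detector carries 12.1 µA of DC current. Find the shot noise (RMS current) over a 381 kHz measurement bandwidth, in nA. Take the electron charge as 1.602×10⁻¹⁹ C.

I_n = √(2qI·B)
2qI·B = 2 × 1.602×10⁻¹⁹ × 1.21×10⁻⁵ × 3.81×10⁵ = 1.48×10⁻¹⁸ A²
I_n = √(1.48×10⁻¹⁸) = 1.22×10⁻⁹ A = 1.22 nA

1.22 nA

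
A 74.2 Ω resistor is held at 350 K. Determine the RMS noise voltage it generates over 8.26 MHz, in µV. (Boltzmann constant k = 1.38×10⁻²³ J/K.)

V_n = √(4kTRB)
4kTRB = 4 × 1.38×10⁻²³ × 350 × 7.42×10¹ × 8.26×10⁶ = 1.18×10⁻¹¹ V²
V_n = √(1.18×10⁻¹¹) = 3.44×10⁻⁶ V = 3.44 µV

3.44 µV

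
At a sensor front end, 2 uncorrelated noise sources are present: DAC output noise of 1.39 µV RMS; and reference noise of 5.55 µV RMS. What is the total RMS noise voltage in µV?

Uncorrelated sources add in power (mean-square): V_tot = √(ΣV_i²)
V_tot = √[(1.39×10⁻⁶)² + (5.55×10⁻⁶)²] = 5.72×10⁻⁶ V = 5.72 µV

5.72 µV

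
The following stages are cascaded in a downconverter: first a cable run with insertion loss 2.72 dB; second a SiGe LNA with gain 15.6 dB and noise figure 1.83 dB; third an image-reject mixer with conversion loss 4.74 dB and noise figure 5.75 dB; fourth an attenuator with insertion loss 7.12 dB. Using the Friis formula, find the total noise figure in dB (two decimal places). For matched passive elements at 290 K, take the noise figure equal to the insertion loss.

Convert to linear (a loss of L dB is a gain of −L dB): F_i = 10^(NF_i/10), G_i = 10^(G_i,dB/10)
  Stage 1: F_1 = 10^(2.72/10) = 1.871, G_1 = 10^(−2.72/10) = 0.5346
  Stage 2: F_2 = 10^(1.83/10) = 1.524, G_2 = 10^(15.6/10) = 36.31
  Stage 3: F_3 = 10^(5.75/10) = 3.758, G_3 = 10^(−4.74/10) = 0.3357
  Stage 4: F_4 = 10^(7.12/10) = 5.152, G_4 = 10^(−7.12/10) = 0.1941
Friis cascade:
  F = 1.871 + (1.524 − 1)/0.5346 + (3.758 − 1)/19.41 + (5.152 − 1)/6.516 = 3.630
NF = 10 log₁₀(3.630) = 5.60 dB

5.60 dB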